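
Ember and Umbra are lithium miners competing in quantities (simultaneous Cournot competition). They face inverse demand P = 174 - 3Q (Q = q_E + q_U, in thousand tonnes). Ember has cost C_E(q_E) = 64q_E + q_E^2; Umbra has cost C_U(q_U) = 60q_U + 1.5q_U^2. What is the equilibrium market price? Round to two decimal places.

Ember's profit: π_E = (174 - 3Q)q_E - (64q_E + q_E²). Setting ∂π_E/∂q_E = 0: 110 - 8q_E - 3(q_U) = 0.
Umbra's first-order condition: 114 - 9q_U - 3(q_E) = 0.
Best responses: q_E = (110 - 3q_U)/8, q_U = (114 - 3q_E)/9.
Substituting one into the other gives q_E = 72/7 and q_U = 194/21.
Total output Q = 410/21, so price P = 174 - 3·(410/21) = 808/7.

115.43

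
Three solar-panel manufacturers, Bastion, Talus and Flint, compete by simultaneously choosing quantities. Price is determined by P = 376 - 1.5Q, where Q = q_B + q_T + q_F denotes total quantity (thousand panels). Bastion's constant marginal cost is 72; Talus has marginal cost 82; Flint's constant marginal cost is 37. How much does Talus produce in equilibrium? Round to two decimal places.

Bastion's profit: π_B = (376 - 1.5Q)q_B - (72q_B). Setting ∂π_B/∂q_B = 0: 304 - 3q_B - (3/2)(q_T + q_F) = 0.
Talus's profit: π_T = (376 - 1.5Q)q_T - (82q_T). Setting ∂π_T/∂q_T = 0: 294 - 3q_T - (3/2)(q_B + q_F) = 0.
Flint's first-order condition: 339 - 3q_F - (3/2)(q_B + q_T) = 0.
Adding the 3 conditions: 937 − 3Q − 3Q = 0, i.e. Q = 937/6.
Back-substituting: q_B = (304 − 937/4)/(3/2) = 93/2, q_T = (294 − 937/4)/(3/2) = 239/6, q_F = (339 − 937/4)/(3/2) = 419/6.

39.83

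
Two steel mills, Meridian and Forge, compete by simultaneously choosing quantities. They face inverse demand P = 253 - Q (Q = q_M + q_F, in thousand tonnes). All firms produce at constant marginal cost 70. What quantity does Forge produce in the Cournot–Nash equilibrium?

A representative firm's profit is π_i = q_i(253 - Q) - 70q_i.
First-order condition (treating rivals' output as given): 183 - 2q_i - q_j = 0.
With identical firms every q_j equals q_i, so q_j = q_i and 183 = 3q_i, giving q_i = 61.

61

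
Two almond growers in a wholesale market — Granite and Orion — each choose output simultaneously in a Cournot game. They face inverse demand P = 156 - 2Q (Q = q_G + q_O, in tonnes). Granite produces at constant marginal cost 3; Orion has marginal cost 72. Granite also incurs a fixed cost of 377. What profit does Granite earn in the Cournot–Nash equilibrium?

Granite's profit: π_G = (156 - 2Q)q_G - (3q_G). Setting ∂π_G/∂q_G = 0: 153 - 4q_G - 2(q_O) = 0.
Orion's first-order condition: 84 - 4q_O - 2(q_G) = 0.
Rearranging gives the reaction functions q_G = (153 - 2q_O)/4 and q_O = (84 - 2q_G)/4.
Substituting one into the other gives q_G = 37 and q_O = 5/2.
Price P = 156 - 2·(79/2) = 77.
Granite's profit: (77 - 3)·37 - 377 = 2361.

2361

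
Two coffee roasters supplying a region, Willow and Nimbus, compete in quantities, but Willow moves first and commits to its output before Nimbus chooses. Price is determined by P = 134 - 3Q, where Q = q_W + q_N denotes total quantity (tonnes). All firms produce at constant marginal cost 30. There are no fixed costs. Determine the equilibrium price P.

56

The follower Nimbus best-responds to any q_W: π_N = (134 - 3Q)q_N - 30q_N.
∂π_N/∂q_N = 104 - 3q_W - 6q_N = 0 gives the reaction function q_N = (104 - 3q_W)/6.
Willow substitutes q_N(q_W) into its own profit: π_W = q_W(134 - 3q_W - (104 - 3q_W)/2) - 30q_W = (82 - (3/2)q_W)q_W - 30q_W.
Leader FOC: 52 - 3q_W = 0, so q_W = 52/3.
Then q_N = (104 - 3·(52/3))/6 = 26/3.
Total output Q = 26, so price P = 134 - 3·26 = 56.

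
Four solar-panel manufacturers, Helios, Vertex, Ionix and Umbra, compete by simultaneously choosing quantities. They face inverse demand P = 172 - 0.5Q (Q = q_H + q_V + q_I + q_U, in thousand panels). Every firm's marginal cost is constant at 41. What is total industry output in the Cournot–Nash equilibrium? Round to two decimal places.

A representative firm's profit is π_i = q_i(172 - 0.5Q) - 41q_i.
Setting ∂π_i/∂q_i = 0 with rivals' quantities fixed: 131 - q_i - (1/2)·Σ_{j≠i} q_j = 0.
With identical firms every q_j equals q_i, so Σ_{j≠i} q_j = 3q_i and 131 = (5/2)q_i, giving q_i = 262/5.
Total output Q = 262/5 + 262/5 + 262/5 + 262/5 = 1048/5.

209.60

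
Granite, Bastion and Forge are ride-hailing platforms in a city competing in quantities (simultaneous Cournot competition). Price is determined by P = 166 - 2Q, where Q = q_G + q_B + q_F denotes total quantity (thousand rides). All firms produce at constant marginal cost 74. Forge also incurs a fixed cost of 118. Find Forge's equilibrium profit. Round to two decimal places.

A representative firm's profit is π_i = q_i(166 - 2Q) - 74q_i.
First-order condition (treating rivals' output as given): 92 - 4q_i - 2·Σ_{j≠i} q_j = 0.
With identical firms every q_j equals q_i, so Σ_{j≠i} q_j = 2q_i and 92 = 8q_i, giving q_i = 23/2.
Price P = 166 - 2·(69/2) = 97.
Forge's profit: (97 - 74)·(23/2) - 118 = 293/2.

146.50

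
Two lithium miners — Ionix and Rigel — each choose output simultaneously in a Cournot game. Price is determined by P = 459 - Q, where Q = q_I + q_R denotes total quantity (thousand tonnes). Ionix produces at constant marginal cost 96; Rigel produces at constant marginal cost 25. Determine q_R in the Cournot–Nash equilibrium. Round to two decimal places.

168.33

Ionix's profit: π_I = (459 - Q)q_I - (96q_I). Setting ∂π_I/∂q_I = 0: 363 - 2q_I - (q_R) = 0.
Rigel's profit: π_R = (459 - Q)q_R - (25q_R). Setting ∂π_R/∂q_R = 0: 434 - 2q_R - (q_I) = 0.
Best responses: q_I = (363 - q_R)/2, q_R = (434 - q_I)/2.
Solving the pair: q_I = 292/3, q_R = 505/3.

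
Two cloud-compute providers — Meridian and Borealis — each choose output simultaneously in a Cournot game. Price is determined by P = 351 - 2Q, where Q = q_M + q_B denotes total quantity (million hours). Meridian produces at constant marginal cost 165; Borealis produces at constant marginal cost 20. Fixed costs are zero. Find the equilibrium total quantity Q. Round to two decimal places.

Meridian's profit: π_M = (351 - 2Q)q_M - (165q_M). Setting ∂π_M/∂q_M = 0: 186 - 4q_M - 2(q_B) = 0.
Borealis's profit: π_B = (351 - 2Q)q_B - (20q_B). Setting ∂π_B/∂q_B = 0: 331 - 4q_B - 2(q_M) = 0.
Best responses: q_M = (186 - 2q_B)/4, q_B = (331 - 2q_M)/4.
Solving the pair: q_M = 41/6, q_B = 238/3.
Total output Q = 41/6 + 238/3 = 517/6.

86.17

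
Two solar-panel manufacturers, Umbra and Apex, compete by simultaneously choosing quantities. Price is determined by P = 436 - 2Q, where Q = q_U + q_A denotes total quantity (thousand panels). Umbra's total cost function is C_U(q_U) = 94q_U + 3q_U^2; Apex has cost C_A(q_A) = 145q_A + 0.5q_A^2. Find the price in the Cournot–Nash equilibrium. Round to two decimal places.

Umbra's profit: π_U = (436 - 2Q)q_U - (94q_U + 3q_U²). Setting ∂π_U/∂q_U = 0: 342 - 10q_U - 2(q_A) = 0.
Apex's profit: π_A = (436 - 2Q)q_A - (145q_A + (1/2)q_A²). Setting ∂π_A/∂q_A = 0: 291 - 5q_A - 2(q_U) = 0.
Rearranging gives the reaction functions q_U = (342 - 2q_A)/10 and q_A = (291 - 2q_U)/5.
Solving the pair: q_U = 564/23, q_A = 1113/23.
Total output Q = 1677/23, so price P = 436 - 2·(1677/23) = 290.1739.

290.17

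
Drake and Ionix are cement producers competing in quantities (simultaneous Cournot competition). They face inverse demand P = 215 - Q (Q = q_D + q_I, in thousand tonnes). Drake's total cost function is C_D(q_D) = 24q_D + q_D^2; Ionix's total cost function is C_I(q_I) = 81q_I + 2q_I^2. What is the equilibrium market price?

Drake's profit: π_D = (215 - Q)q_D - (24q_D + q_D²). Setting ∂π_D/∂q_D = 0: 191 - 4q_D - (q_I) = 0.
Ionix's profit: π_I = (215 - Q)q_I - (81q_I + 2q_I²). Setting ∂π_I/∂q_I = 0: 134 - 6q_I - (q_D) = 0.
Rearranging gives the reaction functions q_D = (191 - q_I)/4 and q_I = (134 - q_D)/6.
Solving the pair: q_D = 44, q_I = 15.
Total output Q = 59, so price P = 215 - 59 = 156.

156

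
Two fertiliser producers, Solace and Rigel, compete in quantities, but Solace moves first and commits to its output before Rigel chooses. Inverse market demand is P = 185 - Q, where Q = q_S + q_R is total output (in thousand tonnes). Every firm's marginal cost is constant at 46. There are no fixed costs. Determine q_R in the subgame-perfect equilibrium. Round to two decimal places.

34.75

Solve by backward induction. Given q_S, the follower Rigel maximises π_R = (185 - q_S - q_R)q_R - 46q_R.
∂π_R/∂q_R = 139 - q_S - 2q_R = 0 gives the reaction function q_R = (139 - q_S)/2.
Solace substitutes q_R(q_S) into its own profit: π_S = q_S(185 - q_S - (139 - q_S)/2) - 46q_S = (231/2 - (1/2)q_S)q_S - 46q_S.
The leader's first-order condition 139/2 - q_S = 0 yields q_S = 139/2.
Then q_R = (139 - 139/2)/2 = 139/4.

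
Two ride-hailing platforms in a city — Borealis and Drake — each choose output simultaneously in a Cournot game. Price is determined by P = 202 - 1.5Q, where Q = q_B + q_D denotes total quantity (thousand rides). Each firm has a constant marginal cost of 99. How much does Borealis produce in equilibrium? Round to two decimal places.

A representative firm's profit is π_i = q_i(202 - 1.5Q) - 99q_i.
First-order condition (treating rivals' output as given): 103 - 3q_i - (3/2)q_j = 0.
With identical firms every q_j equals q_i, so q_j = q_i and 103 = (9/2)q_i, giving q_i = 206/9.

22.89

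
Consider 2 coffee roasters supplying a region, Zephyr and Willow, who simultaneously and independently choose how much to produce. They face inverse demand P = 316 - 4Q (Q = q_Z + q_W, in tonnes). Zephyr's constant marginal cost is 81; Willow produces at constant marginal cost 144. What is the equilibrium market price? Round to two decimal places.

180.33

Zephyr's profit: π_Z = (316 - 4Q)q_Z - (81q_Z). Setting ∂π_Z/∂q_Z = 0: 235 - 8q_Z - 4(q_W) = 0.
Willow's profit: π_W = (316 - 4Q)q_W - (144q_W). Setting ∂π_W/∂q_W = 0: 172 - 8q_W - 4(q_Z) = 0.
Best responses: q_Z = (235 - 4q_W)/8, q_W = (172 - 4q_Z)/8.
Substituting one into the other gives q_Z = 149/6 and q_W = 109/12.
Total output Q = 407/12, so price P = 316 - 4·(407/12) = 541/3.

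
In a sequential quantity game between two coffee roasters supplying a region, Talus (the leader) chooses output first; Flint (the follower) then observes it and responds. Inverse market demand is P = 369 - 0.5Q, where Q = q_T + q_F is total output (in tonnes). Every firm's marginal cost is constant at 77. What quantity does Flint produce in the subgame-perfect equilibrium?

146

Solve by backward induction. Given q_T, the follower Flint maximises π_F = (369 - (1/2)q_T - (1/2)q_F)q_F - 77q_F.
∂π_F/∂q_F = 292 - (1/2)q_T - q_F = 0 gives the reaction function q_F = (292 - (1/2)q_T).
Talus substitutes q_F(q_T) into its own profit: π_T = q_T(369 - (1/2)q_T - (292 - (1/2)q_T)/2) - 77q_T = (223 - (1/4)q_T)q_T - 77q_T.
Maximising: ∂π_T/∂q_T = 146 - (1/2)q_T = 0, giving q_T = 292.
Then q_F = (292 - (1/2)·292) = 146.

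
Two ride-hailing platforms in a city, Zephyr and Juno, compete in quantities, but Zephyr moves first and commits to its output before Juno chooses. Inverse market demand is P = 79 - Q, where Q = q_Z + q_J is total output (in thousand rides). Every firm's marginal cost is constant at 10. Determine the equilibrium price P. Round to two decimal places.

27.25

The follower Juno best-responds to any q_Z: π_J = (79 - Q)q_J - 10q_J.
Setting the follower's marginal profit to zero, 69 - q_Z - 2q_J = 0, i.e. q_J = (69 - q_Z)/2.
Zephyr substitutes q_J(q_Z) into its own profit: π_Z = q_Z(79 - q_Z - (69 - q_Z)/2) - 10q_Z = (89/2 - (1/2)q_Z)q_Z - 10q_Z.
The leader's first-order condition 69/2 - q_Z = 0 yields q_Z = 69/2.
Then q_J = (69 - 69/2)/2 = 69/4.
Total output Q = 207/4, so price P = 79 - 207/4 = 109/4.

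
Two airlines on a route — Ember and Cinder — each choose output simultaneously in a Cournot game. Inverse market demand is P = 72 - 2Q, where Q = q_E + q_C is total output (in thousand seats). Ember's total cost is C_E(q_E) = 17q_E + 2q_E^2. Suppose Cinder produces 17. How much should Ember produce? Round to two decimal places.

With the rival's output fixed at 17, Ember's profit is π_E = (72 - 2·17 - 2q_E)q_E - (17q_E + 2q_E²) = (38 - 2q_E)q_E - (17q_E + 2q_E²).
∂π_E/∂q_E = 21 - 8q_E = 0, so q_E = 21/8.

2.63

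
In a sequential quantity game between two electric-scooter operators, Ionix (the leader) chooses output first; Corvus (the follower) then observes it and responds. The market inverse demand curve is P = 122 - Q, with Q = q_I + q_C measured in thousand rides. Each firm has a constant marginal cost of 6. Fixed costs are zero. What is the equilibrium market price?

35

The follower Corvus best-responds to any q_I: π_C = (122 - Q)q_C - 6q_C.
Follower FOC: 116 - q_I - 2q_C = 0, so q_C(q_I) = (116 - q_I)/2.
Ionix substitutes q_C(q_I) into its own profit: π_I = q_I(122 - q_I - (116 - q_I)/2) - 6q_I = (64 - (1/2)q_I)q_I - 6q_I.
Maximising: ∂π_I/∂q_I = 58 - q_I = 0, giving q_I = 58.
Then q_C = (116 - 58)/2 = 29.
Total output Q = 87, so price P = 122 - 87 = 35.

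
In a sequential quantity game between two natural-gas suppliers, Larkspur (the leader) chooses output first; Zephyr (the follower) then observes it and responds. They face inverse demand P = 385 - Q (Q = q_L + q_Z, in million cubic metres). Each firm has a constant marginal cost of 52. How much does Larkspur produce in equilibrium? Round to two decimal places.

The follower Zephyr best-responds to any q_L: π_Z = (385 - Q)q_Z - 52q_Z.
Follower FOC: 333 - q_L - 2q_Z = 0, so q_Z(q_L) = (333 - q_L)/2.
The leader anticipates this reaction. Substituting into P = 385 - Q gives P = 437/2 - (1/2)q_L, so π_L = (437/2 - (1/2)q_L)q_L - 52q_L.
The leader's first-order condition 333/2 - q_L = 0 yields q_L = 333/2.
Then q_Z = (333 - 333/2)/2 = 333/4.

166.50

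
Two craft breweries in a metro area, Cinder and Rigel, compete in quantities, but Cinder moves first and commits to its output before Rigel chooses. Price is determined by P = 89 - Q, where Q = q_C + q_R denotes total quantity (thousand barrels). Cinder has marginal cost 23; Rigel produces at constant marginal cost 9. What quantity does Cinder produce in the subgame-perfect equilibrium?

The follower Rigel best-responds to any q_C: π_R = (89 - Q)q_R - 9q_R.
Follower FOC: 80 - q_C - 2q_R = 0, so q_R(q_C) = (80 - q_C)/2.
The leader anticipates this reaction. Substituting into P = 89 - Q gives P = 49 - (1/2)q_C, so π_C = (49 - (1/2)q_C)q_C - 23q_C.
Maximising: ∂π_C/∂q_C = 26 - q_C = 0, giving q_C = 26.
Then q_R = (80 - 26)/2 = 27.

26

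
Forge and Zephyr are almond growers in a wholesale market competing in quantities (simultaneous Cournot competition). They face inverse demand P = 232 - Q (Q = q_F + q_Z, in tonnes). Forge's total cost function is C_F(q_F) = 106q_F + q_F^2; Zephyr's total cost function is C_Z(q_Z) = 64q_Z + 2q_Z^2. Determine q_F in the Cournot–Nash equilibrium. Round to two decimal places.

Forge's profit: π_F = (232 - Q)q_F - (106q_F + q_F²). Setting ∂π_F/∂q_F = 0: 126 - 4q_F - (q_Z) = 0.
Zephyr's profit: π_Z = (232 - Q)q_Z - (64q_Z + 2q_Z²). Setting ∂π_Z/∂q_Z = 0: 168 - 6q_Z - (q_F) = 0.
So q_F = (126 - q_Z)/4 and q_Z = (168 - q_F)/6.
Substituting one into the other gives q_F = 588/23 and q_Z = 546/23.

25.57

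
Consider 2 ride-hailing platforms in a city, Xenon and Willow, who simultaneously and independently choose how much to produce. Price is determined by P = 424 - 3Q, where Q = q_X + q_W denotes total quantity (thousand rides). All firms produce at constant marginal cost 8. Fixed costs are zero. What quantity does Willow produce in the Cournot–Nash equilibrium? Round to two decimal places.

A representative firm's profit is π_i = q_i(424 - 3Q) - 8q_i.
Setting ∂π_i/∂q_i = 0 with rivals' quantities fixed: 416 - 6q_i - 3q_j = 0.
By symmetry each firm produces the same amount; substituting q_j = q_i yields q_i = 416/9.

46.22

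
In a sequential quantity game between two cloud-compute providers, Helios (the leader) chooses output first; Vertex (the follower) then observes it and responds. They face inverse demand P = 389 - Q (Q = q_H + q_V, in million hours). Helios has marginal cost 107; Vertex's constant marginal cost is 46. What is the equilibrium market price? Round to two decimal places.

The follower Vertex best-responds to any q_H: π_V = (389 - Q)q_V - 46q_V.
Setting the follower's marginal profit to zero, 343 - q_H - 2q_V = 0, i.e. q_V = (343 - q_H)/2.
The leader anticipates this reaction. Substituting into P = 389 - Q gives P = 435/2 - (1/2)q_H, so π_H = (435/2 - (1/2)q_H)q_H - 107q_H.
Maximising: ∂π_H/∂q_H = 221/2 - q_H = 0, giving q_H = 221/2.
Then q_V = (343 - 221/2)/2 = 465/4.
Total output Q = 907/4, so price P = 389 - 907/4 = 649/4.

162.25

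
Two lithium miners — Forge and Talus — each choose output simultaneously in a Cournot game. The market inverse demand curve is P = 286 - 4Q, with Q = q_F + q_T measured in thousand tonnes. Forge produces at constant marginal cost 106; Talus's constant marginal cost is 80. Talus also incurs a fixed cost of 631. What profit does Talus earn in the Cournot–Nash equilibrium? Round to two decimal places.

Forge's profit: π_F = (286 - 4Q)q_F - (106q_F). Setting ∂π_F/∂q_F = 0: 180 - 8q_F - 4(q_T) = 0.
Talus's profit: π_T = (286 - 4Q)q_T - (80q_T). Setting ∂π_T/∂q_T = 0: 206 - 8q_T - 4(q_F) = 0.
Best responses: q_F = (180 - 4q_T)/8, q_T = (206 - 4q_F)/8.
Substituting one into the other gives q_F = 77/6 and q_T = 58/3.
Price P = 286 - 4·(193/6) = 472/3.
Talus's profit: (472/3 - 80)·(58/3) - 631 = 864.1111.

864.11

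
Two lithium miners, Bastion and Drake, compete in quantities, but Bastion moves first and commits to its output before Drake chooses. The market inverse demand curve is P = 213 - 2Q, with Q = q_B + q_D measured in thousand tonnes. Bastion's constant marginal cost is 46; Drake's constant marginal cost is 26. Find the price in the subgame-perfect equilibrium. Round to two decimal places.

The follower Drake best-responds to any q_B: π_D = (213 - 2Q)q_D - 26q_D.
∂π_D/∂q_D = 187 - 2q_B - 4q_D = 0 gives the reaction function q_D = (187 - 2q_B)/4.
Bastion substitutes q_D(q_B) into its own profit: π_B = q_B(213 - 2q_B - (187 - 2q_B)/2) - 46q_B = (239/2 - q_B)q_B - 46q_B.
Maximising: ∂π_B/∂q_B = 147/2 - 2q_B = 0, giving q_B = 147/4.
Then q_D = (187 - 2·(147/4))/4 = 227/8.
Total output Q = 521/8, so price P = 213 - 2·(521/8) = 331/4.

82.75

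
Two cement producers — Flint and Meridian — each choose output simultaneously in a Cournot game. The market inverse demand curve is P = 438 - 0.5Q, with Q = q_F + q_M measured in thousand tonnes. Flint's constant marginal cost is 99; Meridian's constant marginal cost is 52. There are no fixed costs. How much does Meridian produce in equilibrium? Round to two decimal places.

288.67

Flint's profit: π_F = (438 - 0.5Q)q_F - (99q_F). Setting ∂π_F/∂q_F = 0: 339 - q_F - (1/2)(q_M) = 0.
Meridian's profit: π_M = (438 - 0.5Q)q_M - (52q_M). Setting ∂π_M/∂q_M = 0: 386 - q_M - (1/2)(q_F) = 0.
So q_F = (339 - (1/2)q_M) and q_M = (386 - (1/2)q_F).
Solving the pair: q_F = 584/3, q_M = 866/3.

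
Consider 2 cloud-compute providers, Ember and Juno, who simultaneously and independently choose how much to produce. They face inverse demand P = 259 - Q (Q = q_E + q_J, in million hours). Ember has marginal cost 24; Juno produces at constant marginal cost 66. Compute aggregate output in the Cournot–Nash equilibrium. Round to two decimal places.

142.67

Ember's profit: π_E = (259 - Q)q_E - (24q_E). Setting ∂π_E/∂q_E = 0: 235 - 2q_E - (q_J) = 0.
Juno's profit: π_J = (259 - Q)q_J - (66q_J). Setting ∂π_J/∂q_J = 0: 193 - 2q_J - (q_E) = 0.
Rearranging gives the reaction functions q_E = (235 - q_J)/2 and q_J = (193 - q_E)/2.
Substituting one into the other gives q_E = 277/3 and q_J = 151/3.
Total output Q = 277/3 + 151/3 = 428/3.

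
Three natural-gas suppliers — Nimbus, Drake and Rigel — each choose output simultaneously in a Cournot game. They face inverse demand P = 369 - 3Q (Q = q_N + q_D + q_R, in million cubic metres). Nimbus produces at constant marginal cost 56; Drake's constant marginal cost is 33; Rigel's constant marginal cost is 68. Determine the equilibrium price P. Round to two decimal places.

131.50

Nimbus's profit: π_N = (369 - 3Q)q_N - (56q_N). Setting ∂π_N/∂q_N = 0: 313 - 6q_N - 3(q_D + q_R) = 0.
Drake's profit: π_D = (369 - 3Q)q_D - (33q_D). Setting ∂π_D/∂q_D = 0: 336 - 6q_D - 3(q_N + q_R) = 0.
Rigel's first-order condition: 301 - 6q_R - 3(q_N + q_D) = 0.
Adding the 3 conditions: 950 − 6Q − 6Q = 0, i.e. Q = 475/6.
Back-substituting: q_N = (313 − 475/2)/3 = 151/6, q_D = (336 − 475/2)/3 = 197/6, q_R = (301 − 475/2)/3 = 127/6.
Total output Q = 475/6, so price P = 369 - 3·(475/6) = 263/2.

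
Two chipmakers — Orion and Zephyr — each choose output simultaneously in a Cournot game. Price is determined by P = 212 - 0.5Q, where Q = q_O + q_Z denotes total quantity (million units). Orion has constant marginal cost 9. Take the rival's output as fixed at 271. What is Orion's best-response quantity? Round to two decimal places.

67.50

With the rival's output fixed at 271, Orion's profit is π_O = (212 - (1/2)·271 - (1/2)q_O)q_O - (9q_O) = (153/2 - (1/2)q_O)q_O - (9q_O).
∂π_O/∂q_O = 135/2 - q_O = 0, so q_O = 135/2.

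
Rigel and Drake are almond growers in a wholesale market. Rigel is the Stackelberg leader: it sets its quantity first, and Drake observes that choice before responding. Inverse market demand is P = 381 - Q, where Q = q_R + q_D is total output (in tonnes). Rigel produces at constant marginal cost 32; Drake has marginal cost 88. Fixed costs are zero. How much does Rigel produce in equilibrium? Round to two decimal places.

202.50

Solve by backward induction. Given q_R, the follower Drake maximises π_D = (381 - q_R - q_D)q_D - 88q_D.
Setting the follower's marginal profit to zero, 293 - q_R - 2q_D = 0, i.e. q_D = (293 - q_R)/2.
Rigel substitutes q_D(q_R) into its own profit: π_R = q_R(381 - q_R - (293 - q_R)/2) - 32q_R = (469/2 - (1/2)q_R)q_R - 32q_R.
The leader's first-order condition 405/2 - q_R = 0 yields q_R = 405/2.
Then q_D = (293 - 405/2)/2 = 181/4.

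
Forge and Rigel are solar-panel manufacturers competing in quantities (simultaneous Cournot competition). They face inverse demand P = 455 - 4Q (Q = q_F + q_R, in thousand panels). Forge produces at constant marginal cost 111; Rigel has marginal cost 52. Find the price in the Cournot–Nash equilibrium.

Forge's profit: π_F = (455 - 4Q)q_F - (111q_F). Setting ∂π_F/∂q_F = 0: 344 - 8q_F - 4(q_R) = 0.
Rigel's first-order condition: 403 - 8q_R - 4(q_F) = 0.
Best responses: q_F = (344 - 4q_R)/8, q_R = (403 - 4q_F)/8.
Substituting one into the other gives q_F = 95/4 and q_R = 77/2.
Total output Q = 249/4, so price P = 455 - 4·(249/4) = 206.

206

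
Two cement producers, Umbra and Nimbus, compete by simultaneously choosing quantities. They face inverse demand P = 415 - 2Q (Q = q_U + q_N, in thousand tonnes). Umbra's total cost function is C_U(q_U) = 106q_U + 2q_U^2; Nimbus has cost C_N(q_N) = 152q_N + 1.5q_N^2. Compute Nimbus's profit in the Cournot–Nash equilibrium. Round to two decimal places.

Umbra's profit: π_U = (415 - 2Q)q_U - (106q_U + 2q_U²). Setting ∂π_U/∂q_U = 0: 309 - 8q_U - 2(q_N) = 0.
Nimbus's first-order condition: 263 - 7q_N - 2(q_U) = 0.
Rearranging gives the reaction functions q_U = (309 - 2q_N)/8 and q_N = (263 - 2q_U)/7.
Solving the pair: q_U = 1637/52, q_N = 743/26.
Price P = 415 - 2·60.0577 = 294.8846.
Nimbus's profit: 294.8846·(743/26) - 152·(743/26) - (3/2)(743/26)² = 2858.2419.

2858.24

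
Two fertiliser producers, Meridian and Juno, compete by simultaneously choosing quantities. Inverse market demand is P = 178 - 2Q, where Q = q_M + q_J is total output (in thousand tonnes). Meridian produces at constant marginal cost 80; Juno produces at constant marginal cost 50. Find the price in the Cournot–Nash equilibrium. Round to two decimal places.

Meridian's profit: π_M = (178 - 2Q)q_M - (80q_M). Setting ∂π_M/∂q_M = 0: 98 - 4q_M - 2(q_J) = 0.
Juno's profit: π_J = (178 - 2Q)q_J - (50q_J). Setting ∂π_J/∂q_J = 0: 128 - 4q_J - 2(q_M) = 0.
So q_M = (98 - 2q_J)/4 and q_J = (128 - 2q_M)/4.
Solving the pair: q_M = 34/3, q_J = 79/3.
Total output Q = 113/3, so price P = 178 - 2·(113/3) = 308/3.

102.67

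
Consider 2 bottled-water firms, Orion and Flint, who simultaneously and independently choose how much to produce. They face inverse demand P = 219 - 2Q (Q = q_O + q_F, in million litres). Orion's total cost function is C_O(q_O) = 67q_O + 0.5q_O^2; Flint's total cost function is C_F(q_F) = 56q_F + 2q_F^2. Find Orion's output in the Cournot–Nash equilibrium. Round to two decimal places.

Orion's profit: π_O = (219 - 2Q)q_O - (67q_O + (1/2)q_O²). Setting ∂π_O/∂q_O = 0: 152 - 5q_O - 2(q_F) = 0.
Flint's profit: π_F = (219 - 2Q)q_F - (56q_F + 2q_F²). Setting ∂π_F/∂q_F = 0: 163 - 8q_F - 2(q_O) = 0.
Best responses: q_O = (152 - 2q_F)/5, q_F = (163 - 2q_O)/8.
Solving the pair: q_O = 445/18, q_F = 511/36.

24.72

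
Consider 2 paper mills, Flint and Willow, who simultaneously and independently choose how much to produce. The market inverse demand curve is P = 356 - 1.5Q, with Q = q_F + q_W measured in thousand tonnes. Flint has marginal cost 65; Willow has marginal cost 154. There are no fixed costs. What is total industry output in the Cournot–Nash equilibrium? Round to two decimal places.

Flint's profit: π_F = (356 - 1.5Q)q_F - (65q_F). Setting ∂π_F/∂q_F = 0: 291 - 3q_F - (3/2)(q_W) = 0.
Willow's profit: π_W = (356 - 1.5Q)q_W - (154q_W). Setting ∂π_W/∂q_W = 0: 202 - 3q_W - (3/2)(q_F) = 0.
Rearranging gives the reaction functions q_F = (291 - (3/2)q_W)/3 and q_W = (202 - (3/2)q_F)/3.
Solving the pair: q_F = 760/9, q_W = 226/9.
Total output Q = 760/9 + 226/9 = 986/9.

109.56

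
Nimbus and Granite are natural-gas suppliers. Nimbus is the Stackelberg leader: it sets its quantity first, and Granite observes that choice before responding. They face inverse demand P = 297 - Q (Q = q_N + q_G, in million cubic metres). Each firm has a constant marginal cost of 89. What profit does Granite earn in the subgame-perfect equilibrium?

The follower Granite best-responds to any q_N: π_G = (297 - Q)q_G - 89q_G.
Setting the follower's marginal profit to zero, 208 - q_N - 2q_G = 0, i.e. q_G = (208 - q_N)/2.
Nimbus substitutes q_G(q_N) into its own profit: π_N = q_N(297 - q_N - (208 - q_N)/2) - 89q_N = (193 - (1/2)q_N)q_N - 89q_N.
Maximising: ∂π_N/∂q_N = 104 - q_N = 0, giving q_N = 104.
Then q_G = (208 - 104)/2 = 52.
Price P = 297 - 156 = 141.
Granite's profit: (141 - 89)·52 = 2704.

2704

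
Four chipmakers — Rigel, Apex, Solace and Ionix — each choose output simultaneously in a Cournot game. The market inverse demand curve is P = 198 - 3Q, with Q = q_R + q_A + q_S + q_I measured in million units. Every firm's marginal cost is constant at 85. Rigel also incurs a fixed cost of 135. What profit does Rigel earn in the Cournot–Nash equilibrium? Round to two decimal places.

35.25

Each firm earns π_i = (198 - 3Q)q_i - 85q_i.
Setting ∂π_i/∂q_i = 0 with rivals' quantities fixed: 113 - 6q_i - 3·Σ_{j≠i} q_j = 0.
With identical firms every q_j equals q_i, so Σ_{j≠i} q_j = 3q_i and 113 = 15q_i, giving q_i = 113/15.
Price P = 198 - 3·(452/15) = 538/5.
Rigel's profit: (538/5 - 85)·(113/15) - 135 = 35.2533.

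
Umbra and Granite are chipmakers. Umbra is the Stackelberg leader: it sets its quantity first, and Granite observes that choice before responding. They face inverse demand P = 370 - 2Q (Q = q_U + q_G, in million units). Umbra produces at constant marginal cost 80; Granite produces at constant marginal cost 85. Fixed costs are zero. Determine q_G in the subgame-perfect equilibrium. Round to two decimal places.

The follower Granite best-responds to any q_U: π_G = (370 - 2Q)q_G - 85q_G.
∂π_G/∂q_G = 285 - 2q_U - 4q_G = 0 gives the reaction function q_G = (285 - 2q_U)/4.
The leader anticipates this reaction. Substituting into P = 370 - 2Q gives P = 455/2 - q_U, so π_U = (455/2 - q_U)q_U - 80q_U.
The leader's first-order condition 295/2 - 2q_U = 0 yields q_U = 295/4.
Then q_G = (285 - 2·(295/4))/4 = 275/8.

34.38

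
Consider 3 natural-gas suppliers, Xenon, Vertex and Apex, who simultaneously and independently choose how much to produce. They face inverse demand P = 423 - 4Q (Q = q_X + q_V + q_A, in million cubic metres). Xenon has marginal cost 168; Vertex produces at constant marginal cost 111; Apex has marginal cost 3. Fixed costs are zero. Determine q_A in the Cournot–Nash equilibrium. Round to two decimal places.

43.31

Xenon's profit: π_X = (423 - 4Q)q_X - (168q_X). Setting ∂π_X/∂q_X = 0: 255 - 8q_X - 4(q_V + q_A) = 0.
Vertex's profit: π_V = (423 - 4Q)q_V - (111q_V). Setting ∂π_V/∂q_V = 0: 312 - 8q_V - 4(q_X + q_A) = 0.
Apex's profit: π_A = (423 - 4Q)q_A - (3q_A). Setting ∂π_A/∂q_A = 0: 420 - 8q_A - 4(q_X + q_V) = 0.
Adding the 3 first-order conditions: 987 − 16Q = 0, so Q = 987/16.
Back-substituting: q_X = (255 − 987/4)/4 = 33/16, q_V = (312 − 987/4)/4 = 261/16, q_A = (420 − 987/4)/4 = 693/16.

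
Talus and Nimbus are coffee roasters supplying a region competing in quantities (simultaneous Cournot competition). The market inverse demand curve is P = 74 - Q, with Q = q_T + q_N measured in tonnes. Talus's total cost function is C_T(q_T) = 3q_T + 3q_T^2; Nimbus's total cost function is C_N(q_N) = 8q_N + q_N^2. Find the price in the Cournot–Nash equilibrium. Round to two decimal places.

Talus's profit: π_T = (74 - Q)q_T - (3q_T + 3q_T²). Setting ∂π_T/∂q_T = 0: 71 - 8q_T - (q_N) = 0.
Nimbus's profit: π_N = (74 - Q)q_N - (8q_N + q_N²). Setting ∂π_N/∂q_N = 0: 66 - 4q_N - (q_T) = 0.
Best responses: q_T = (71 - q_N)/8, q_N = (66 - q_T)/4.
Solving the pair: q_T = 218/31, q_N = 457/31.
Total output Q = 675/31, so price P = 74 - 675/31 = 1619/31.

52.23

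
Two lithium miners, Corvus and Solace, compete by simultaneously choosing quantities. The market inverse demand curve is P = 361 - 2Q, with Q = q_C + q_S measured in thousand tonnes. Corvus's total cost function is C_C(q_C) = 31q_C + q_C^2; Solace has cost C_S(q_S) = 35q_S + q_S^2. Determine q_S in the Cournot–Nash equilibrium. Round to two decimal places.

Corvus's profit: π_C = (361 - 2Q)q_C - (31q_C + q_C²). Setting ∂π_C/∂q_C = 0: 330 - 6q_C - 2(q_S) = 0.
Solace's first-order condition: 326 - 6q_S - 2(q_C) = 0.
Best responses: q_C = (330 - 2q_S)/6, q_S = (326 - 2q_C)/6.
Solving the pair: q_C = 83/2, q_S = 81/2.

40.50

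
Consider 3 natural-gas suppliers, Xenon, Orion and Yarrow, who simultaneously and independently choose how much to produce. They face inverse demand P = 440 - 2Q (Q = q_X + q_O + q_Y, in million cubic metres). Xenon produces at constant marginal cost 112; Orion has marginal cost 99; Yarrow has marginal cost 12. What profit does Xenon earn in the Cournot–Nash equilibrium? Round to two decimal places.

1444.53

Xenon's profit: π_X = (440 - 2Q)q_X - (112q_X). Setting ∂π_X/∂q_X = 0: 328 - 4q_X - 2(q_O + q_Y) = 0.
Orion's first-order condition: 341 - 4q_O - 2(q_X + q_Y) = 0.
Yarrow's first-order condition: 428 - 4q_Y - 2(q_X + q_O) = 0.
Adding the 3 first-order conditions: 1097 − 8Q = 0, so Q = 1097/8.
Back-substituting: q_X = (328 − 1097/4)/2 = 215/8, q_O = (341 − 1097/4)/2 = 267/8, q_Y = (428 − 1097/4)/2 = 615/8.
Price P = 440 - 2·(1097/8) = 663/4.
Xenon's profit: (663/4 - 112)·(215/8) = 1444.5313.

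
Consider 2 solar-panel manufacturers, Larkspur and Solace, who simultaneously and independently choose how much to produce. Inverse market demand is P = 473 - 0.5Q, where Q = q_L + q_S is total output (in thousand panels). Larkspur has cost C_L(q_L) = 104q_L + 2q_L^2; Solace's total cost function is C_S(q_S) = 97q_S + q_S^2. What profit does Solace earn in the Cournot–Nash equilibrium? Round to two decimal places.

Larkspur's profit: π_L = (473 - 0.5Q)q_L - (104q_L + 2q_L²). Setting ∂π_L/∂q_L = 0: 369 - 5q_L - (1/2)(q_S) = 0.
Solace's first-order condition: 376 - 3q_S - (1/2)(q_L) = 0.
Rearranging gives the reaction functions q_L = (369 - (1/2)q_S)/5 and q_S = (376 - (1/2)q_L)/3.
Solving the pair: q_L = 62.3051, q_S = 114.9492.
Price P = 473 - (1/2)·177.2542 = 384.3729.
Solace's profit: 384.3729·114.9492 - 97·114.9492 - 114.9492² = 19819.9615.

19819.96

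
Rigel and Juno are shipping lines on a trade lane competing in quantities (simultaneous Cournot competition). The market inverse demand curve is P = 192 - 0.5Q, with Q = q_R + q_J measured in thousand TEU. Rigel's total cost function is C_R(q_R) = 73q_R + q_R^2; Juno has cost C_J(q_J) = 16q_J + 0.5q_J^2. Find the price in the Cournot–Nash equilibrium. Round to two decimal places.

Rigel's profit: π_R = (192 - 0.5Q)q_R - (73q_R + q_R²). Setting ∂π_R/∂q_R = 0: 119 - 3q_R - (1/2)(q_J) = 0.
Juno's profit: π_J = (192 - 0.5Q)q_J - (16q_J + (1/2)q_J²). Setting ∂π_J/∂q_J = 0: 176 - 2q_J - (1/2)(q_R) = 0.
Best responses: q_R = (119 - (1/2)q_J)/3, q_J = (176 - (1/2)q_R)/2.
Substituting one into the other gives q_R = 600/23 and q_J = 1874/23.
Total output Q = 107.5652, so price P = 192 - (1/2)·107.5652 = 138.2174.

138.22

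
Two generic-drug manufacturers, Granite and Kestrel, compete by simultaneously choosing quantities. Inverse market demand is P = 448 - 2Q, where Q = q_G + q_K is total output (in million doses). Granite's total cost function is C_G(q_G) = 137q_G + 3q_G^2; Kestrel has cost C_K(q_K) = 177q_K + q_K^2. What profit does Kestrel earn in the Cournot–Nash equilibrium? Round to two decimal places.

4170.67

Granite's profit: π_G = (448 - 2Q)q_G - (137q_G + 3q_G²). Setting ∂π_G/∂q_G = 0: 311 - 10q_G - 2(q_K) = 0.
Kestrel's profit: π_K = (448 - 2Q)q_K - (177q_K + q_K²). Setting ∂π_K/∂q_K = 0: 271 - 6q_K - 2(q_G) = 0.
Rearranging gives the reaction functions q_G = (311 - 2q_K)/10 and q_K = (271 - 2q_G)/6.
Substituting one into the other gives q_G = 331/14 and q_K = 261/7.
Price P = 448 - 2·(853/14) = 326.1429.
Kestrel's profit: 326.1429·(261/7) - 177·(261/7) - (261/7)² = 4170.6735.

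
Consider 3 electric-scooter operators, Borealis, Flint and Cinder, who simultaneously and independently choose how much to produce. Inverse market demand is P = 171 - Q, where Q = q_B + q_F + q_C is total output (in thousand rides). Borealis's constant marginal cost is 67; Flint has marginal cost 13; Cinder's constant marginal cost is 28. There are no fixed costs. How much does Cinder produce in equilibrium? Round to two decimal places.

41.75

Borealis's profit: π_B = (171 - Q)q_B - (67q_B). Setting ∂π_B/∂q_B = 0: 104 - 2q_B - (q_F + q_C) = 0.
Flint's first-order condition: 158 - 2q_F - (q_B + q_C) = 0.
Cinder's first-order condition: 143 - 2q_C - (q_B + q_F) = 0.
Adding the 3 first-order conditions: 405 − 4Q = 0, so Q = 405/4.
Back-substituting: q_B = (104 − 405/4) = 11/4, q_F = (158 − 405/4) = 227/4, q_C = (143 − 405/4) = 167/4.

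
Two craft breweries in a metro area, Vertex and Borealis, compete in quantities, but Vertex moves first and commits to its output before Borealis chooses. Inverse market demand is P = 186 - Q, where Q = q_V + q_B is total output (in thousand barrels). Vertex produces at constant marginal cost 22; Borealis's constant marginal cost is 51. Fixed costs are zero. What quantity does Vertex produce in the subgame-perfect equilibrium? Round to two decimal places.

96.50

The follower Borealis best-responds to any q_V: π_B = (186 - Q)q_B - 51q_B.
Follower FOC: 135 - q_V - 2q_B = 0, so q_B(q_V) = (135 - q_V)/2.
The leader anticipates this reaction. Substituting into P = 186 - Q gives P = 237/2 - (1/2)q_V, so π_V = (237/2 - (1/2)q_V)q_V - 22q_V.
The leader's first-order condition 193/2 - q_V = 0 yields q_V = 193/2.
Then q_B = (135 - 193/2)/2 = 77/4.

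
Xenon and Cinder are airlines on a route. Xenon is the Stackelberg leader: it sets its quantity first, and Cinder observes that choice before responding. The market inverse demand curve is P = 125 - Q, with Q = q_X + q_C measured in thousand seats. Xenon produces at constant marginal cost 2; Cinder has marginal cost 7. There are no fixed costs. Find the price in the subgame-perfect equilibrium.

The follower Cinder best-responds to any q_X: π_C = (125 - Q)q_C - 7q_C.
Setting the follower's marginal profit to zero, 118 - q_X - 2q_C = 0, i.e. q_C = (118 - q_X)/2.
Xenon substitutes q_C(q_X) into its own profit: π_X = q_X(125 - q_X - (118 - q_X)/2) - 2q_X = (66 - (1/2)q_X)q_X - 2q_X.
Leader FOC: 64 - q_X = 0, so q_X = 64.
Then q_C = (118 - 64)/2 = 27.
Total output Q = 91, so price P = 125 - 91 = 34.

34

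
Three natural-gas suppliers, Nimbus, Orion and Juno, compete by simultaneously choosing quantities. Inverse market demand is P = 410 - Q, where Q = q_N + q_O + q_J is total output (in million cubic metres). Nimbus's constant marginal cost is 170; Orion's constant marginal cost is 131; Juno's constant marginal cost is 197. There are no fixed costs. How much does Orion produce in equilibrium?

96

Nimbus's profit: π_N = (410 - Q)q_N - (170q_N). Setting ∂π_N/∂q_N = 0: 240 - 2q_N - (q_O + q_J) = 0.
Orion's first-order condition: 279 - 2q_O - (q_N + q_J) = 0.
Juno's first-order condition: 213 - 2q_J - (q_N + q_O) = 0.
Summing all 3 equations gives 732 − 4Q = 0, hence Q = 183.
Back-substituting: q_N = (240 − 183) = 57, q_O = (279 − 183) = 96, q_J = (213 − 183) = 30.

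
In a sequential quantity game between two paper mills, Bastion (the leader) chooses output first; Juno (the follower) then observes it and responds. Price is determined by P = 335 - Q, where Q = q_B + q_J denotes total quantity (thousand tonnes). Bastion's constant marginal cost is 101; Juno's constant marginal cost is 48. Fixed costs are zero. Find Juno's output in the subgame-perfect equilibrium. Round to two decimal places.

The follower Juno best-responds to any q_B: π_J = (335 - Q)q_J - 48q_J.
∂π_J/∂q_J = 287 - q_B - 2q_J = 0 gives the reaction function q_J = (287 - q_B)/2.
Bastion substitutes q_J(q_B) into its own profit: π_B = q_B(335 - q_B - (287 - q_B)/2) - 101q_B = (383/2 - (1/2)q_B)q_B - 101q_B.
Leader FOC: 181/2 - q_B = 0, so q_B = 181/2.
Then q_J = (287 - 181/2)/2 = 393/4.

98.25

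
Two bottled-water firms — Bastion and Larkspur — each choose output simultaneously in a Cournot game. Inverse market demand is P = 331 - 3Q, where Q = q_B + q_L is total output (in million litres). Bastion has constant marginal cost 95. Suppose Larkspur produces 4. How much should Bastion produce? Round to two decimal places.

37.33

With the rival's output fixed at 4, Bastion's profit is π_B = (331 - 3·4 - 3q_B)q_B - (95q_B) = (319 - 3q_B)q_B - (95q_B).
∂π_B/∂q_B = 224 - 6q_B = 0, so q_B = 112/3.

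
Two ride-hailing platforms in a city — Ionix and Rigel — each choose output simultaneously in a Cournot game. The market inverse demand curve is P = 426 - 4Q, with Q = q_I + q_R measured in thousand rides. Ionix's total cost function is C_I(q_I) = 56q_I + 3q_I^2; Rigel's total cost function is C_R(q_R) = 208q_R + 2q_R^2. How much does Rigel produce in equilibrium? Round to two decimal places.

Ionix's profit: π_I = (426 - 4Q)q_I - (56q_I + 3q_I²). Setting ∂π_I/∂q_I = 0: 370 - 14q_I - 4(q_R) = 0.
Rigel's first-order condition: 218 - 12q_R - 4(q_I) = 0.
Rearranging gives the reaction functions q_I = (370 - 4q_R)/14 and q_R = (218 - 4q_I)/12.
Solving the pair: q_I = 446/19, q_R = 393/38.

10.34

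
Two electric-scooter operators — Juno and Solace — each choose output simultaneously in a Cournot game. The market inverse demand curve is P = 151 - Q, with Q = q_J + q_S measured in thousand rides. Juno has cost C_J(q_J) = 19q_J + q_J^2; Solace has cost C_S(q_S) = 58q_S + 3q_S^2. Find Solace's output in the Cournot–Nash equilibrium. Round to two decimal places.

Juno's profit: π_J = (151 - Q)q_J - (19q_J + q_J²). Setting ∂π_J/∂q_J = 0: 132 - 4q_J - (q_S) = 0.
Solace's first-order condition: 93 - 8q_S - (q_J) = 0.
Rearranging gives the reaction functions q_J = (132 - q_S)/4 and q_S = (93 - q_J)/8.
Substituting one into the other gives q_J = 963/31 and q_S = 240/31.

7.74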